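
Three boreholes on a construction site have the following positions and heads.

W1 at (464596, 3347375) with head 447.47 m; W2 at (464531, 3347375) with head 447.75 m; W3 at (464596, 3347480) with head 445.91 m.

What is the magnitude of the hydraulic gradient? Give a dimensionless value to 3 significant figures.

∂h/∂x = (447.75 − 447.47) / (464531 − 464596) = -0.004308
∂h/∂y = (445.91 − 447.47) / (3347480 − 3347375) = -0.01486
|∇h| = √(-0.004308² + -0.01486²) = 0.01547

0.0155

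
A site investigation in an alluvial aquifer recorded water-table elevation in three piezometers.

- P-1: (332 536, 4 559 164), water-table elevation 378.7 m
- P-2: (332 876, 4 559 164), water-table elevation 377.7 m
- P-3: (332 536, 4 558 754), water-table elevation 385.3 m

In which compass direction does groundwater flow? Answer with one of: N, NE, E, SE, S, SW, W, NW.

∂h/∂x = (377.7 − 378.7) / (332876 − 332536) = -0.002941
∂h/∂y = (385.3 − 378.7) / (4558754 − 4559164) = -0.01610
Flow = −∇h = (+0.002941 east, +0.01610 north), which points north.

N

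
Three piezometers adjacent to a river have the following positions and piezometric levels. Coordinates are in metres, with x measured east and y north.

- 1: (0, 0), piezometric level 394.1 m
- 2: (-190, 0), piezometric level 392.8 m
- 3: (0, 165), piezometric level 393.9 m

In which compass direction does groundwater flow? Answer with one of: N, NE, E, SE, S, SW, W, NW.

∂h/∂x = (392.8 − 394.1) / (-190 − 0) = +0.006842
∂h/∂y = (393.9 − 394.1) / (165 − 0) = -0.001212
Flow = −∇h = (-0.006842 east, +0.001212 north), which points west.

W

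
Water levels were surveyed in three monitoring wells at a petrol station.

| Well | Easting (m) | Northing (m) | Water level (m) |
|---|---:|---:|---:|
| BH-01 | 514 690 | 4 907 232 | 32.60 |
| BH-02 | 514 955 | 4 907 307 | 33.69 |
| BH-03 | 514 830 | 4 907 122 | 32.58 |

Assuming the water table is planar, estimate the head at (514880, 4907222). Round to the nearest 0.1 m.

33.1 m

Three-point gradient (reference BH-01): Δ to BH-02 = (265, 75, +1.09), Δ to BH-03 = (140, -110, -0.02).
∂h/∂x = +0.002986, ∂h/∂y = +0.003982 (det = -39650).
h(514880, 4907222) = 32.60 + (+0.002986)·(190) + (+0.003982)·(-10) = 32.60 +0.567 -0.040 = 33.128 m.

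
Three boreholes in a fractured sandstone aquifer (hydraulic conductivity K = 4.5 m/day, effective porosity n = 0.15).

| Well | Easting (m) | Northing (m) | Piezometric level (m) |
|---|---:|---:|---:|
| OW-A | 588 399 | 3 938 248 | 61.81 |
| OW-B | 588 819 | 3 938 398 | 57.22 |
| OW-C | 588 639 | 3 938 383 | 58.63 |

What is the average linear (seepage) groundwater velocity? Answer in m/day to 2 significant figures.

0.40 m/day

Differences from OW-A: to OW-B (Δx, Δy, Δh) = (420, 150, -4.59); to OW-C = (240, 135, -3.18).
Determinant of the coordinate differences = 420·135 − 240·150 = 20700.
∂h/∂x = [(-4.59)·135 − (-3.18)·150] / 20700 = -0.006891
∂h/∂y = [420·(-3.18) − 240·(-4.59)] / 20700 = -0.01130
|∇h| = √(-0.006891² + -0.01130²) = 0.01324
Seepage velocity v = K·i/n = 4.5 × 0.01324 / 0.15 = 0.3972 m/day.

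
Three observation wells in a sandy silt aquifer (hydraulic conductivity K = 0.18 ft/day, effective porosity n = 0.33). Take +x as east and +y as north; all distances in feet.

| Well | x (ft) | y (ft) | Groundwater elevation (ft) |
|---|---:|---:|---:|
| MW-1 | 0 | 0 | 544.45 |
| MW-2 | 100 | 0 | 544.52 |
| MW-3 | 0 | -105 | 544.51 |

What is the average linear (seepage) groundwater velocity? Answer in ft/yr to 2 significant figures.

0.18 ft/yr

∂h/∂x = (544.52 − 544.45) / (100 − 0) = +0.0007000
∂h/∂y = (544.51 − 544.45) / (-105 − 0) = -0.0005714
|∇h| = √(0.0007000² + -0.0005714²) = 0.0009036
Seepage velocity v = K·i/n = 0.18 × 0.0009036 / 0.33 = 0.0004929 ft/day = 0.18 ft/yr.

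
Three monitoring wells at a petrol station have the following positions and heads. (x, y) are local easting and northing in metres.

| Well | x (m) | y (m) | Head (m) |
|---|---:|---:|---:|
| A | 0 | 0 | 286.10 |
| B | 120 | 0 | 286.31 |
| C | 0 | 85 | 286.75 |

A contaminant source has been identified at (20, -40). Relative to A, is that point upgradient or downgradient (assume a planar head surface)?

downgradient

∂h/∂x = (286.31 − 286.10) / (120 − 0) = +0.001750
∂h/∂y = (286.75 − 286.10) / (85 − 0) = +0.007647
Head at (20, -40) = 286.10 + (+0.001750)·(20) + (+0.007647)·(-40) = 285.83 m.
That is lower than the 286.10 m at A, so the point is downgradient.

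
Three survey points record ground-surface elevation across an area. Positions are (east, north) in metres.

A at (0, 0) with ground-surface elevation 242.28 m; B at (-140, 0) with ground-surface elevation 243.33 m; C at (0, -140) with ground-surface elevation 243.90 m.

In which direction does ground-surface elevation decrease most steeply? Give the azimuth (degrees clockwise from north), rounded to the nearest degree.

∂z/∂x = (243.33 − 242.28) / (-140 − 0) = -0.007500
∂z/∂y = (243.90 − 242.28) / (-140 − 0) = -0.01157
Steepest decrease is along −∇f: components (+0.007500 E, +0.01157 N).
Azimuth = atan2(+0.007500, +0.01157) = 32.9° ≈ 033°.

033°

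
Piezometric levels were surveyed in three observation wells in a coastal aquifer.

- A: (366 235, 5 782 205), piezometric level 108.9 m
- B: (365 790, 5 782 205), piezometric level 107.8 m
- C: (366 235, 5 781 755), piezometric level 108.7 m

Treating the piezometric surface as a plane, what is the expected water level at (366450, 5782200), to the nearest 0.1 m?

109.4 m

∂h/∂x = (107.8 − 108.9) / (365790 − 366235) = +0.002472
∂h/∂y = (108.7 − 108.9) / (5781755 − 5782205) = +0.0004444
h(366450, 5782200) = 108.9 + (+0.002472)·(215) + (+0.0004444)·(-5) = 108.9 +0.531 -0.002 = 109.429 m.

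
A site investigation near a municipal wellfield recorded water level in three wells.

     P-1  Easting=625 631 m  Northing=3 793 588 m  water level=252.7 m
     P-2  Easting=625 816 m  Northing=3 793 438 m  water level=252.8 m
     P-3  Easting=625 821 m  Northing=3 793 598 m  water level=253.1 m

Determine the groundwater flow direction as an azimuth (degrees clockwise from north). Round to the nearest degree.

Three-point gradient (reference P-1): Δ to P-2 = (185, -150, +0.1), Δ to P-3 = (190, 10, +0.4).
∂h/∂x = +0.002010, ∂h/∂y = +0.001812 (det = 30350).
Flow direction (−∇h) has components (-0.002010 E, -0.001812 N).
Azimuth = atan2(E, N) = atan2(-0.002010, -0.001812) = 228.0° ≈ 228°.

228°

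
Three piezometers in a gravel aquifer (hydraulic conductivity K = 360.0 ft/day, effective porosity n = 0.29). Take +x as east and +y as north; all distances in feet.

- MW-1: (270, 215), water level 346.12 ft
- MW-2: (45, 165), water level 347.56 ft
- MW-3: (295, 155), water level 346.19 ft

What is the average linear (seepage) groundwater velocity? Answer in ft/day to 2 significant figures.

8.2 ft/day

With h = a·x + b·y + c and MW-1 as origin, the differences give:
  (-225)·a + (-50)·b = +1.44
  25·a + (-60)·b = +0.07
Eliminate b (×(-60) and ×(-50), subtract): 14750·a = -82.900 → a = ∂h/∂x = -0.005620
Back-substitute: b = ∂h/∂y = -0.003508.
|∇h| = √(-0.005620² + -0.003508²) = 0.006625
Seepage velocity v = K·i/n = 360.0 × 0.006625 / 0.29 = 8.224 ft/day.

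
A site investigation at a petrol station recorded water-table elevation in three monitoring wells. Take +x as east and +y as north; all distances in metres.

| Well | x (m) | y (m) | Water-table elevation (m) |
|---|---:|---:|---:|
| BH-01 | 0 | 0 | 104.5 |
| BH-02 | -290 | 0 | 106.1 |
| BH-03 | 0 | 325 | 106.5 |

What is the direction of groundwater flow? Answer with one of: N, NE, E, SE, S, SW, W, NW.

∂h/∂x = (106.1 − 104.5) / (-290 − 0) = -0.005517
∂h/∂y = (106.5 − 104.5) / (325 − 0) = +0.006154
Flow = −∇h = (+0.005517 east, -0.006154 north), which points southeast.

SE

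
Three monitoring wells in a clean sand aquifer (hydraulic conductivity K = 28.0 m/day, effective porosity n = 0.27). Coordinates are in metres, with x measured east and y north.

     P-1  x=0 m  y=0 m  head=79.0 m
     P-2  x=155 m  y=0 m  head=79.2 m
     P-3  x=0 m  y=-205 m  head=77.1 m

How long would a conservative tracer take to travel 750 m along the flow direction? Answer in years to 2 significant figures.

2.1 years

∂h/∂x = (79.2 − 79.0) / (155 − 0) = +0.001290
∂h/∂y = (77.1 − 79.0) / (-205 − 0) = +0.009268
|∇h| = √(0.001290² + 0.009268²) = 0.009357
Seepage velocity v = K·i/n = 28.0 × 0.009357 / 0.27 = 0.9704 m/day.
t = 750 / 0.9704 = 772.9 days = 2.12 years.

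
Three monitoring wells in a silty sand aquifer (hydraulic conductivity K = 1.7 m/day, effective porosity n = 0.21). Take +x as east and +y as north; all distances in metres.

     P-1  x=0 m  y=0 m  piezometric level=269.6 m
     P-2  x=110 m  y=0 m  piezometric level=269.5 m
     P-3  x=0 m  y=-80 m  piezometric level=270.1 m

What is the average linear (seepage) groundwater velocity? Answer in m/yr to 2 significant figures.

19 m/yr

∂h/∂x = (269.5 − 269.6) / (110 − 0) = -0.0009091
∂h/∂y = (270.1 − 269.6) / (-80 − 0) = -0.006250
|∇h| = √(-0.0009091² + -0.006250²) = 0.006316
Seepage velocity v = K·i/n = 1.7 × 0.006316 / 0.21 = 0.05113 m/day = 18.68 m/yr.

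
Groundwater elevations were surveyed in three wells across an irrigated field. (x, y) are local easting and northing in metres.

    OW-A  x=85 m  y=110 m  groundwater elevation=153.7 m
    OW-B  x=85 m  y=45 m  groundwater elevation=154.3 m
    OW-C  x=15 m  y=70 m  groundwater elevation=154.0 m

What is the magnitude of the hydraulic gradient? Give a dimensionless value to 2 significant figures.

0.0093

Three-point gradient (reference OW-A): Δ to OW-B = (0, -65, +0.6), Δ to OW-C = (-70, -40, +0.3).
∂h/∂x = +0.0009890, ∂h/∂y = -0.009231 (det = -4550).
|∇h| = √(0.0009890² + -0.009231²) = 0.009284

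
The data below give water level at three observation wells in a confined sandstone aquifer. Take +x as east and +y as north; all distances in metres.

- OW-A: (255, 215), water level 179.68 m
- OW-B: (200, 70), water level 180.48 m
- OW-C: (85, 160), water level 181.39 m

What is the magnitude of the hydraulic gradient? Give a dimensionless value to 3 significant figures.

Differences from OW-A: to OW-B (Δx, Δy, Δh) = (-55, -145, +0.80); to OW-C = (-170, -55, +1.71).
Solve a·Δx + b·Δy = Δh: det = (-55)·(-55) − (-170)·(-145) = -21625.
∂h/∂x = [(+0.80)·(-55) − (+1.71)·(-145)] / -21625 = -0.009431
∂h/∂y = [(-55)·(+1.71) − (-170)·(+0.80)] / -21625 = -0.001940
|∇h| = √(-0.009431² + -0.001940²) = 0.009628

0.00963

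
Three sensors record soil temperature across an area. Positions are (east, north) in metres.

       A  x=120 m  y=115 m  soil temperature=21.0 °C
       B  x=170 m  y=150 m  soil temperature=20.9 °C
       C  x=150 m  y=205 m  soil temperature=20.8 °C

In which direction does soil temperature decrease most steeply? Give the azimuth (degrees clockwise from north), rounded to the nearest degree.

Taking A as reference: B−A = (50, 35, -0.1); C−A = (30, 90, -0.2).
Determinant of the coordinate differences = 50·90 − 30·35 = 3450.
∂T/∂x = [(-0.1)·90 − (-0.2)·35] / 3450 = -0.0005797
∂T/∂y = [50·(-0.2) − 30·(-0.1)] / 3450 = -0.002029
Steepest decrease is along −∇f: components (+0.0005797 E, +0.002029 N).
Azimuth = atan2(+0.0005797, +0.002029) = 15.9° ≈ 016°.

016°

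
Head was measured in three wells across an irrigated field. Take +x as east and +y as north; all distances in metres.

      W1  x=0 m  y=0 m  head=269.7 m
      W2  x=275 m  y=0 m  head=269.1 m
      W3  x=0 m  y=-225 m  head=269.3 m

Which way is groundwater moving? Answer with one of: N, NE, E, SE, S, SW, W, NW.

SE

∂h/∂x = (269.1 − 269.7) / (275 − 0) = -0.002182
∂h/∂y = (269.3 − 269.7) / (-225 − 0) = +0.001778
Flow = −∇h = (+0.002182 east, -0.001778 north), which points southeast.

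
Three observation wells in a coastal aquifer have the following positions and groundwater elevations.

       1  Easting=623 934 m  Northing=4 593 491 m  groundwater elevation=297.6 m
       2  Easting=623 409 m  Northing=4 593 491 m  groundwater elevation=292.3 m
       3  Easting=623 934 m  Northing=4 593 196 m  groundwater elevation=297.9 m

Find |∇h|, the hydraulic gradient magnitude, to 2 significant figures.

∂h/∂x = (292.3 − 297.6) / (623409 − 623934) = +0.01010
∂h/∂y = (297.9 − 297.6) / (4593196 − 4593491) = -0.001017
|∇h| = √(0.01010² + -0.001017²) = 0.01015

0.010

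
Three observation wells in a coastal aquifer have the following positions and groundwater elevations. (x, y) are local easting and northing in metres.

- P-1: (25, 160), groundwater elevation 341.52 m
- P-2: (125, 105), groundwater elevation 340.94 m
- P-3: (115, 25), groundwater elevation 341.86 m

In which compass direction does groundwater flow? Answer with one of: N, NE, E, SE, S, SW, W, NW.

NE

Differences from P-1: to P-2 (Δx, Δy, Δh) = (100, -55, -0.58); to P-3 = (90, -135, +0.34).
Determinant of the coordinate differences = 100·(-135) − 90·(-55) = -8550.
∂h/∂x = [(-0.58)·(-135) − (+0.34)·(-55)] / -8550 = -0.01135
∂h/∂y = [100·(+0.34) − 90·(-0.58)] / -8550 = -0.01008
Flow = −∇h = (+0.01135 east, +0.01008 north), which points northeast.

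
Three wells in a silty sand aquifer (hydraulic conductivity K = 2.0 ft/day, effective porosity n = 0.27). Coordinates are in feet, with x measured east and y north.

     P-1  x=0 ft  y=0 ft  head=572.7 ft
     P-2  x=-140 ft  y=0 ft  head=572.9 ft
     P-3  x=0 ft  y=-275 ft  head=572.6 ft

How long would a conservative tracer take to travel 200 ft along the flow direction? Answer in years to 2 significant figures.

50 years

∂h/∂x = (572.9 − 572.7) / (-140 − 0) = -0.001429
∂h/∂y = (572.6 − 572.7) / (-275 − 0) = +0.0003636
|∇h| = √(-0.001429² + 0.0003636²) = 0.001475
Seepage velocity v = K·i/n = 2.0 × 0.001475 / 0.27 = 0.01093 ft/day.
t = 200 / 0.01093 = 1.83e+04 days = 50.1 years.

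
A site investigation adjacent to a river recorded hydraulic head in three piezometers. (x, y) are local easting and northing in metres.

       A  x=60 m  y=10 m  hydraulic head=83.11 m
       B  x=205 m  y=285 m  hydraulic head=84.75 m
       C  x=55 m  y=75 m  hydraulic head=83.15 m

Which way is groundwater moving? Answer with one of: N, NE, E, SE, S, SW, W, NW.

W

Three-point gradient (reference A): Δ to B = (145, 275, +1.64), Δ to C = (-5, 65, +0.04).
∂h/∂x = +0.008852, ∂h/∂y = +0.001296 (det = 10800).
Flow = −∇h = (-0.008852 east, -0.001296 north), which points west.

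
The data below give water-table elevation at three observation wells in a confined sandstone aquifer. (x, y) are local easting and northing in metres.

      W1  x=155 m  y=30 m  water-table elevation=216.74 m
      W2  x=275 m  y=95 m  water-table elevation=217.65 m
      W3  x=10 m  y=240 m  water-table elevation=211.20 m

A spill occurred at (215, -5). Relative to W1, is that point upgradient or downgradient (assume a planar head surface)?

Three-point gradient (reference W1): Δ to W2 = (120, 65, +0.91), Δ to W3 = (-145, 210, -5.54).
∂h/∂x = +0.01592, ∂h/∂y = -0.01539 (det = 34625).
Head at (215, -5) = 216.74 + (+0.01592)·(60) + (-0.01539)·(-35) = 218.23 m.
That is higher than the 216.74 m at W1, so the point is upgradient.

upgradient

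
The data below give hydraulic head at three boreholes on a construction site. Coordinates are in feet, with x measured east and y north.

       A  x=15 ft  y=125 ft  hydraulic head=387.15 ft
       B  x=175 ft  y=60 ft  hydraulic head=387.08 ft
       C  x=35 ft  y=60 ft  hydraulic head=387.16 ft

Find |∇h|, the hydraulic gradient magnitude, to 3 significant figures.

0.000660

Three-point gradient (reference A): Δ to B = (160, -65, -0.07), Δ to C = (20, -65, +0.01).
∂h/∂x = -0.0005714, ∂h/∂y = -0.0003297 (det = -9100).
|∇h| = √(-0.0005714² + -0.0003297²) = 0.0006597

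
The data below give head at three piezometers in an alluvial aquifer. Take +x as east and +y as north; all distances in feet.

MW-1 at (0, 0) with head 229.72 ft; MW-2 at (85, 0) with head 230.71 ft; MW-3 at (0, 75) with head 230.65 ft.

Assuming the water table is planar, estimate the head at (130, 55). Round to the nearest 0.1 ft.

∂h/∂x = (230.71 − 229.72) / (85 − 0) = +0.01165
∂h/∂y = (230.65 − 229.72) / (75 − 0) = +0.01240
h(130, 55) = 229.72 + (+0.01165)·(130) + (+0.01240)·(55) = 229.72 +1.514 +0.682 = 231.916 ft.

231.9 ft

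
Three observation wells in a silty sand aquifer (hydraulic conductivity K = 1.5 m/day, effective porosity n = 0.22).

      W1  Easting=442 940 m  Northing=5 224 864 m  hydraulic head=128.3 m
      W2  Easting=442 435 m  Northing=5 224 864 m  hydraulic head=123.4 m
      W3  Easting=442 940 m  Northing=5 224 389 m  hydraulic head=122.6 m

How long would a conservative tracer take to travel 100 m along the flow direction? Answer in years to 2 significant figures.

∂h/∂x = (123.4 − 128.3) / (442435 − 442940) = +0.009703
∂h/∂y = (122.6 − 128.3) / (5224389 − 5224864) = +0.01200
|∇h| = √(0.009703² + 0.01200²) = 0.01543
Seepage velocity v = K·i/n = 1.5 × 0.01543 / 0.22 = 0.1052 m/day.
t = 100 / 0.1052 = 950.6 days = 2.6 years.

2.6 years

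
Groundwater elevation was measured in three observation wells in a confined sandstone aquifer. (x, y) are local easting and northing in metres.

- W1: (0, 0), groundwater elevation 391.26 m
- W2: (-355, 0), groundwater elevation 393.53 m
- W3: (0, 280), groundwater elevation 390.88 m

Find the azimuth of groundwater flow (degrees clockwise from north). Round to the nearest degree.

∂h/∂x = (393.53 − 391.26) / (-355 − 0) = -0.006394
∂h/∂y = (390.88 − 391.26) / (280 − 0) = -0.001357
Flow direction (−∇h) has components (+0.006394 E, +0.001357 N).
Azimuth = atan2(E, N) = atan2(+0.006394, +0.001357) = 78.0° ≈ 078°.

078°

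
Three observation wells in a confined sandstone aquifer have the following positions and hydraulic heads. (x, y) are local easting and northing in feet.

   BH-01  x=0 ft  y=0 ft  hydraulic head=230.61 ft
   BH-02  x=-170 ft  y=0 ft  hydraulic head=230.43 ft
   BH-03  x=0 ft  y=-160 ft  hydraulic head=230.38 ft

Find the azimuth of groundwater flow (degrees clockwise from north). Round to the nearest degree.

∂h/∂x = (230.43 − 230.61) / (-170 − 0) = +0.001059
∂h/∂y = (230.38 − 230.61) / (-160 − 0) = +0.001438
Flow direction (−∇h) has components (-0.001059 E, -0.001438 N).
Azimuth = atan2(E, N) = atan2(-0.001059, -0.001438) = 216.4° ≈ 216°.

216°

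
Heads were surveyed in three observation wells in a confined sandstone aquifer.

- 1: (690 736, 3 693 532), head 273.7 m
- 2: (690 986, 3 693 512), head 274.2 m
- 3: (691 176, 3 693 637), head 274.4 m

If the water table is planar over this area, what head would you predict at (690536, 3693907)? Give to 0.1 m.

272.8 m

With h = a·x + b·y + c and 1 as origin, the differences give:
  250·a + (-20)·b = +0.5
  440·a + 105·b = +0.7
Eliminate b (×105 and ×(-20), subtract): 35050·a = 66.50 → a = ∂h/∂x = +0.001897
Back-substitute: b = ∂h/∂y = -0.001284.
h(690536, 3693907) = 273.7 + (+0.001897)·(-200) + (-0.001284)·(375) = 273.7 -0.379 -0.481 = 272.839 m.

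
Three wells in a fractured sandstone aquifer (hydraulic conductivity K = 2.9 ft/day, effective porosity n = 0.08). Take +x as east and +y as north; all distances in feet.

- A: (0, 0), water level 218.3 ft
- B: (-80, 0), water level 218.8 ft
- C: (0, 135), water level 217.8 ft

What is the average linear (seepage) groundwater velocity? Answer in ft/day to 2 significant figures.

0.26 ft/day

∂h/∂x = (218.8 − 218.3) / (-80 − 0) = -0.006250
∂h/∂y = (217.8 − 218.3) / (135 − 0) = -0.003704
|∇h| = √(-0.006250² + -0.003704²) = 0.007265
Seepage velocity v = K·i/n = 2.9 × 0.007265 / 0.08 = 0.2634 ft/day.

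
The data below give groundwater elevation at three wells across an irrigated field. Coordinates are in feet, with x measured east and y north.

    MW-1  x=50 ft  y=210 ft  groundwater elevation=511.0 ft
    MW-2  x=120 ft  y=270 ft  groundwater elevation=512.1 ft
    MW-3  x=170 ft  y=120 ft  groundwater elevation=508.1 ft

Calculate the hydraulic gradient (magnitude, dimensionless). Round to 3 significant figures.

0.0254

With h = a·x + b·y + c and MW-1 as origin, the differences give:
  70·a + 60·b = +1.1
  120·a + (-90)·b = -2.9
Eliminate b (×(-90) and ×60, subtract): -13500·a = 75.00 → a = ∂h/∂x = -0.005556
Back-substitute: b = ∂h/∂y = +0.02481.
|∇h| = √(-0.005556² + 0.02481²) = 0.02542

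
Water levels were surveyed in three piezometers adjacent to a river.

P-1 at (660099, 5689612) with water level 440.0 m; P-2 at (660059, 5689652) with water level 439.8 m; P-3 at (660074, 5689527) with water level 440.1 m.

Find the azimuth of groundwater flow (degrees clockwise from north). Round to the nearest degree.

305°

Taking P-1 as reference: P-2−P-1 = (-40, 40, -0.2); P-3−P-1 = (-25, -85, +0.1).
Determinant of the coordinate differences = (-40)·(-85) − (-25)·40 = 4400.
∂h/∂x = [(-0.2)·(-85) − (+0.1)·40] / 4400 = +0.002955
∂h/∂y = [(-40)·(+0.1) − (-25)·(-0.2)] / 4400 = -0.002045
Flow direction (−∇h) has components (-0.002955 E, +0.002045 N).
Azimuth = atan2(E, N) = atan2(-0.002955, +0.002045) = 304.7° ≈ 305°.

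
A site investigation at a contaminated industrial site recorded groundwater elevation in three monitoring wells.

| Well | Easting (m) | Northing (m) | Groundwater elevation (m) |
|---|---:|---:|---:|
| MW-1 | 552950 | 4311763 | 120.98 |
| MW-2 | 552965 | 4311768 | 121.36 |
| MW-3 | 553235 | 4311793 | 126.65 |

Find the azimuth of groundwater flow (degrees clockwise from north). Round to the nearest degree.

216°

Differences from MW-1: to MW-2 (Δx, Δy, Δh) = (15, 5, +0.38); to MW-3 = (285, 30, +5.67).
Determinant of the coordinate differences = 15·30 − 285·5 = -975.
∂h/∂x = [(+0.38)·30 − (+5.67)·5] / -975 = +0.01738
∂h/∂y = [15·(+5.67) − 285·(+0.38)] / -975 = +0.02385
Flow direction (−∇h) has components (-0.01738 E, -0.02385 N).
Azimuth = atan2(E, N) = atan2(-0.01738, -0.02385) = 216.1° ≈ 216°.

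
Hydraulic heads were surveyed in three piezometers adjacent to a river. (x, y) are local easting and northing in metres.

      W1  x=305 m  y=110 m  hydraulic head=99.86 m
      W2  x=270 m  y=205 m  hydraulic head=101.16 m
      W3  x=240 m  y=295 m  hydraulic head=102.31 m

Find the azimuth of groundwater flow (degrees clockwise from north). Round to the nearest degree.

099°

Taking W1 as reference: W2−W1 = (-35, 95, +1.30); W3−W1 = (-65, 185, +2.45).
Solve a·Δx + b·Δy = Δh: det = (-35)·185 − (-65)·95 = -300.
∂h/∂x = [(+1.30)·185 − (+2.45)·95] / -300 = -0.02583
∂h/∂y = [(-35)·(+2.45) − (-65)·(+1.30)] / -300 = +0.004167
Flow direction (−∇h) has components (+0.02583 E, -0.004167 N).
Azimuth = atan2(E, N) = atan2(+0.02583, -0.004167) = 99.2° ≈ 099°.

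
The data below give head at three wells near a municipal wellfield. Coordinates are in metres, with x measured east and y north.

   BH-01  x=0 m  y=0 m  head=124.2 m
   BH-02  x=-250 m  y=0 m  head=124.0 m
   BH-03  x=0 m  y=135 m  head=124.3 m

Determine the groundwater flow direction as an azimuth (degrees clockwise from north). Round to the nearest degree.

∂h/∂x = (124.0 − 124.2) / (-250 − 0) = +0.0008000
∂h/∂y = (124.3 − 124.2) / (135 − 0) = +0.0007407
Flow direction (−∇h) has components (-0.0008000 E, -0.0007407 N).
Azimuth = atan2(E, N) = atan2(-0.0008000, -0.0007407) = 227.2° ≈ 227°.

227°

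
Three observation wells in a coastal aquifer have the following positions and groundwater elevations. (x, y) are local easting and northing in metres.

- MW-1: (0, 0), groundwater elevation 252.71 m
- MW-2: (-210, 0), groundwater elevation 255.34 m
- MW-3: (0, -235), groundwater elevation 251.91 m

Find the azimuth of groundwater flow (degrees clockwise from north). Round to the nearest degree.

∂h/∂x = (255.34 − 252.71) / (-210 − 0) = -0.01252
∂h/∂y = (251.91 − 252.71) / (-235 − 0) = +0.003404
Flow direction (−∇h) has components (+0.01252 E, -0.003404 N).
Azimuth = atan2(E, N) = atan2(+0.01252, -0.003404) = 105.2° ≈ 105°.

105°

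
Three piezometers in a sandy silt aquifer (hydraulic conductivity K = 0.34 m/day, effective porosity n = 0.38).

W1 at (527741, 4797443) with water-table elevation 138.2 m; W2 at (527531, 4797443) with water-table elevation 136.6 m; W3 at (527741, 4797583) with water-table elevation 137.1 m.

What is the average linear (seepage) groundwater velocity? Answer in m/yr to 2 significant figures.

∂h/∂x = (136.6 − 138.2) / (527531 − 527741) = +0.007619
∂h/∂y = (137.1 − 138.2) / (4797583 − 4797443) = -0.007857
|∇h| = √(0.007619² + -0.007857²) = 0.01094
Seepage velocity v = K·i/n = 0.34 × 0.01094 / 0.38 = 0.009788 m/day = 3.575 m/yr.

3.6 m/yr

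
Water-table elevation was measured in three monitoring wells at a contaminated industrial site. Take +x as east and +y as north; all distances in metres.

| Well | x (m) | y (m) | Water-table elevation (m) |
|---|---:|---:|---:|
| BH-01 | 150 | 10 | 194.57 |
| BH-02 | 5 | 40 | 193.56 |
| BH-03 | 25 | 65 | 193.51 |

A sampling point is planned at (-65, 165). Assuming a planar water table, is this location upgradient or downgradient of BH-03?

With h = a·x + b·y + c and BH-01 as origin, the differences give:
  (-145)·a + 30·b = -1.01
  (-125)·a + 55·b = -1.06
Eliminate b (×55 and ×30, subtract): -4225·a = -23.750 → a = ∂h/∂x = +0.005621
Back-substitute: b = ∂h/∂y = -0.006497.
Head at (-65, 165) = 194.57 + (+0.005621)·(-215) + (-0.006497)·(155) = 192.35 m.
That is lower than the 193.51 m at BH-03, so the point is downgradient.

downgradient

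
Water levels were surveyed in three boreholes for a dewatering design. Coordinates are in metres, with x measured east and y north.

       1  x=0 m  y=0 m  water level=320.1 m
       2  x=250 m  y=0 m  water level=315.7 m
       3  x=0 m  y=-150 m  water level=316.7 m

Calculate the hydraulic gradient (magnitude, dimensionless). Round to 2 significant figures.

∂h/∂x = (315.7 − 320.1) / (250 − 0) = -0.01760
∂h/∂y = (316.7 − 320.1) / (-150 − 0) = +0.02267
|∇h| = √(-0.01760² + 0.02267²) = 0.0287

0.029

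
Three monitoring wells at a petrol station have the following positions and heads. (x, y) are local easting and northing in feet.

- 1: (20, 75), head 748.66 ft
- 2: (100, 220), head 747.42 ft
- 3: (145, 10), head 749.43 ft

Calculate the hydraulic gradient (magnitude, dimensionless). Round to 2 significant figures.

0.0094

With h = a·x + b·y + c and 1 as origin, the differences give:
  80·a + 145·b = -1.24
  125·a + (-65)·b = +0.77
Eliminate b (×(-65) and ×145, subtract): -23325·a = -31.050 → a = ∂h/∂x = +0.001331
Back-substitute: b = ∂h/∂y = -0.009286.
|∇h| = √(0.001331² + -0.009286²) = 0.009381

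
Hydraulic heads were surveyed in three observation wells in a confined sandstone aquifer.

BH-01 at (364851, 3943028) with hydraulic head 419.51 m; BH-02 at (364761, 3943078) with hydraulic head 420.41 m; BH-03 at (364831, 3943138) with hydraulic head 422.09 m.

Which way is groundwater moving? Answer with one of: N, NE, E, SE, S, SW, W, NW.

With h = a·x + b·y + c and BH-01 as origin, the differences give:
  (-90)·a + 50·b = +0.90
  (-20)·a + 110·b = +2.58
Eliminate b (×110 and ×50, subtract): -8900·a = -30.000 → a = ∂h/∂x = +0.003371
Back-substitute: b = ∂h/∂y = +0.02407.
Flow = −∇h = (-0.003371 east, -0.02407 north), which points south.

S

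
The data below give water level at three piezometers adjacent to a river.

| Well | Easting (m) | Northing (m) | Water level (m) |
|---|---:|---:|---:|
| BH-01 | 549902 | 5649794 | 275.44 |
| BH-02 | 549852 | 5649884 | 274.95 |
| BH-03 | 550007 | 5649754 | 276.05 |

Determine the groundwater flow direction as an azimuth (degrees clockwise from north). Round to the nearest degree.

301°

Taking BH-01 as reference: BH-02−BH-01 = (-50, 90, -0.49); BH-03−BH-01 = (105, -40, +0.61).
Determinant of the coordinate differences = (-50)·(-40) − 105·90 = -7450.
∂h/∂x = [(-0.49)·(-40) − (+0.61)·90] / -7450 = +0.004738
∂h/∂y = [(-50)·(+0.61) − 105·(-0.49)] / -7450 = -0.002812
Flow direction (−∇h) has components (-0.004738 E, +0.002812 N).
Azimuth = atan2(E, N) = atan2(-0.004738, +0.002812) = 300.7° ≈ 301°.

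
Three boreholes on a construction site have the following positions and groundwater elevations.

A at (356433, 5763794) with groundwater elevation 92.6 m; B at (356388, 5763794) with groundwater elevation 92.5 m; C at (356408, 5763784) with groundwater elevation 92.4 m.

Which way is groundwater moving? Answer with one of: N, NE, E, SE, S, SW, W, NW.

Taking A as reference: B−A = (-45, 0, -0.1); C−A = (-25, -10, -0.2).
Solve a·Δx + b·Δy = Δh: det = (-45)·(-10) − (-25)·0 = 450.
∂h/∂x = [(-0.1)·(-10) − (-0.2)·0] / 450 = +0.002222
∂h/∂y = [(-45)·(-0.2) − (-25)·(-0.1)] / 450 = +0.01444
Flow = −∇h = (-0.002222 east, -0.01444 north), which points south.

S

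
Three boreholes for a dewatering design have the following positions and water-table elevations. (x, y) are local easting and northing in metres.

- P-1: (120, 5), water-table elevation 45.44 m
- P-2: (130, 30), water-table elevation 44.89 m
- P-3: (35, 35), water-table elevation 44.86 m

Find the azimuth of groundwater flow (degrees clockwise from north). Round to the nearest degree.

002°

Differences from P-1: to P-2 (Δx, Δy, Δh) = (10, 25, -0.55); to P-3 = (-85, 30, -0.58).
Solve a·Δx + b·Δy = Δh: det = 10·30 − (-85)·25 = 2425.
∂h/∂x = [(-0.55)·30 − (-0.58)·25] / 2425 = -0.0008247
∂h/∂y = [10·(-0.58) − (-85)·(-0.55)] / 2425 = -0.02167
Flow direction (−∇h) has components (+0.0008247 E, +0.02167 N).
Azimuth = atan2(E, N) = atan2(+0.0008247, +0.02167) = 2.2° ≈ 002°.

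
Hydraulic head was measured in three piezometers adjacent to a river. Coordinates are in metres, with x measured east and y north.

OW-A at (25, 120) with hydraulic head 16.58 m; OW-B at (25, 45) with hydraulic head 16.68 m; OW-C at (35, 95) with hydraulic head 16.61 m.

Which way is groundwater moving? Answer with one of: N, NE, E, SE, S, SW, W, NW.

N

Taking OW-A as reference: OW-B−OW-A = (0, -75, +0.10); OW-C−OW-A = (10, -25, +0.03).
Solve a·Δx + b·Δy = Δh: det = 0·(-25) − 10·(-75) = 750.
∂h/∂x = [(+0.10)·(-25) − (+0.03)·(-75)] / 750 = -0.0003333
∂h/∂y = [0·(+0.03) − 10·(+0.10)] / 750 = -0.001333
Flow = −∇h = (+0.0003333 east, +0.001333 north), which points north.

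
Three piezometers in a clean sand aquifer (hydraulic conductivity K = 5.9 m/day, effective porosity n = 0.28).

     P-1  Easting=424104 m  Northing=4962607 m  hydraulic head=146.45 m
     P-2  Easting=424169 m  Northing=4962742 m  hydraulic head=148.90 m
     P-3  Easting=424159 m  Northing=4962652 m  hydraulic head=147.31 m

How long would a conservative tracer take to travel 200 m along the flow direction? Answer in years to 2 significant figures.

With h = a·x + b·y + c and P-1 as origin, the differences give:
  65·a + 135·b = +2.45
  55·a + 45·b = +0.86
Eliminate b (×45 and ×135, subtract): -4500·a = -5.850 → a = ∂h/∂x = +0.001300
Back-substitute: b = ∂h/∂y = +0.01752.
|∇h| = √(0.001300² + 0.01752²) = 0.01757
Seepage velocity v = K·i/n = 5.9 × 0.01757 / 0.28 = 0.3702 m/day.
t = 200 / 0.3702 = 540.2 days = 1.48 years.

1.5 years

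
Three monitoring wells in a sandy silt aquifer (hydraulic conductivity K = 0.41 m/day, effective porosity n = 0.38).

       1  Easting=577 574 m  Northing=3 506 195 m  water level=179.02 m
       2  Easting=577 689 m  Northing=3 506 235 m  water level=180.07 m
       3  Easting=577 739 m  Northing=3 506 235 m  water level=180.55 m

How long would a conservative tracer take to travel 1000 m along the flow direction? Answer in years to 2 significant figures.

Taking 1 as reference: 2−1 = (115, 40, +1.05); 3−1 = (165, 40, +1.53).
Determinant of the coordinate differences = 115·40 − 165·40 = -2000.
∂h/∂x = [(+1.05)·40 − (+1.53)·40] / -2000 = +0.009600
∂h/∂y = [115·(+1.53) − 165·(+1.05)] / -2000 = -0.001350
|∇h| = √(0.009600² + -0.001350²) = 0.009694
Seepage velocity v = K·i/n = 0.41 × 0.009694 / 0.38 = 0.01046 m/day.
t = 1000 / 0.01046 = 9.56e+04 days = 262 years.

260 years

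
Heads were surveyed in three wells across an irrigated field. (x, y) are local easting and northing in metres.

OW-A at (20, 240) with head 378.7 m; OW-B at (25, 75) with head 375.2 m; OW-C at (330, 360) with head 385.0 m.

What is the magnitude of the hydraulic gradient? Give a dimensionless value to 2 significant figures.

With h = a·x + b·y + c and OW-A as origin, the differences give:
  5·a + (-165)·b = -3.5
  310·a + 120·b = +6.3
Eliminate b (×120 and ×(-165), subtract): 51750·a = 619.50 → a = ∂h/∂x = +0.01197
Back-substitute: b = ∂h/∂y = +0.02157.
|∇h| = √(0.01197² + 0.02157²) = 0.02467

0.025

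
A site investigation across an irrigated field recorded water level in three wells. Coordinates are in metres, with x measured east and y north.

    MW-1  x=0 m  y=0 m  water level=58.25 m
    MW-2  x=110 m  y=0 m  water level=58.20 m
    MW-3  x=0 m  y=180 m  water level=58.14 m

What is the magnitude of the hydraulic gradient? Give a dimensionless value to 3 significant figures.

0.000762

∂h/∂x = (58.20 − 58.25) / (110 − 0) = -0.0004545
∂h/∂y = (58.14 − 58.25) / (180 − 0) = -0.0006111
|∇h| = √(-0.0004545² + -0.0006111²) = 0.0007616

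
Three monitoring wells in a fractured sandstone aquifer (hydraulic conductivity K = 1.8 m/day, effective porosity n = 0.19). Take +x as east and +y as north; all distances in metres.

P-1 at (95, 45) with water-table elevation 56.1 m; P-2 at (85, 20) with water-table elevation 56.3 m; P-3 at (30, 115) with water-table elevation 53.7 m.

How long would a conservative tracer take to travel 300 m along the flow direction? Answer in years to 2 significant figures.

Taking P-1 as reference: P-2−P-1 = (-10, -25, +0.2); P-3−P-1 = (-65, 70, -2.4).
Determinant of the coordinate differences = (-10)·70 − (-65)·(-25) = -2325.
∂h/∂x = [(+0.2)·70 − (-2.4)·(-25)] / -2325 = +0.01978
∂h/∂y = [(-10)·(-2.4) − (-65)·(+0.2)] / -2325 = -0.01591
|∇h| = √(0.01978² + -0.01591²) = 0.02538
Seepage velocity v = K·i/n = 1.8 × 0.02538 / 0.19 = 0.2404 m/day.
t = 300 / 0.2404 = 1248 days = 3.42 years.

3.4 years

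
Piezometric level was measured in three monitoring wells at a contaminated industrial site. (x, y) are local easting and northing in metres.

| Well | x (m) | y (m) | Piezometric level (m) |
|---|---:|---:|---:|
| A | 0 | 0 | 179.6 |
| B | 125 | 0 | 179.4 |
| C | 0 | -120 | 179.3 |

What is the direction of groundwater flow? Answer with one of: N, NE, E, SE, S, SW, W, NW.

SE

∂h/∂x = (179.4 − 179.6) / (125 − 0) = -0.001600
∂h/∂y = (179.3 − 179.6) / (-120 − 0) = +0.002500
Flow = −∇h = (+0.001600 east, -0.002500 north), which points southeast.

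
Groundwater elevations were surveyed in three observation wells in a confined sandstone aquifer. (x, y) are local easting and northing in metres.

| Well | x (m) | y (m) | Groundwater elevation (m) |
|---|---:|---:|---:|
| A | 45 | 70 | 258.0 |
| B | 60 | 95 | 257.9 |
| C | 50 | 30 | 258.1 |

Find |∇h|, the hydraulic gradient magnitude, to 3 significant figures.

With h = a·x + b·y + c and A as origin, the differences give:
  15·a + 25·b = -0.1
  5·a + (-40)·b = +0.1
Eliminate b (×(-40) and ×25, subtract): -725·a = 1.50 → a = ∂h/∂x = -0.002069
Back-substitute: b = ∂h/∂y = -0.002759.
|∇h| = √(-0.002069² + -0.002759²) = 0.003449

0.00345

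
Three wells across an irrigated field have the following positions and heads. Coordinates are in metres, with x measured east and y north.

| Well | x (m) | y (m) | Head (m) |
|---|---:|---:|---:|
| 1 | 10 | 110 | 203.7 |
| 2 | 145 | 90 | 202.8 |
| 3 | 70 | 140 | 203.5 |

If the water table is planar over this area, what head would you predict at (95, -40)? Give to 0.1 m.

202.4 m

Three-point gradient (reference 1): Δ to 2 = (135, -20, -0.9), Δ to 3 = (60, 30, -0.2).
∂h/∂x = -0.005905, ∂h/∂y = +0.005143 (det = 5250).
h(95, -40) = 203.7 + (-0.005905)·(85) + (+0.005143)·(-150) = 203.7 -0.502 -0.771 = 202.427 m.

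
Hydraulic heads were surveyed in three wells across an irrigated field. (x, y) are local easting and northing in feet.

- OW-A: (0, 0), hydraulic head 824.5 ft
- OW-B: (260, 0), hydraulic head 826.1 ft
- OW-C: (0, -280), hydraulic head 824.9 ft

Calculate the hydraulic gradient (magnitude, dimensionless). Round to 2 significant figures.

∂h/∂x = (826.1 − 824.5) / (260 − 0) = +0.006154
∂h/∂y = (824.9 − 824.5) / (-280 − 0) = -0.001429
|∇h| = √(0.006154² + -0.001429²) = 0.006318

0.0063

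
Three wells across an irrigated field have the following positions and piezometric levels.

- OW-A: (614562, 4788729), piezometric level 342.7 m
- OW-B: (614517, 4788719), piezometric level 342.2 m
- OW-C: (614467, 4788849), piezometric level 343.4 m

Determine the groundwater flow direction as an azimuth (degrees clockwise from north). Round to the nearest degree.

Differences from OW-A: to OW-B (Δx, Δy, Δh) = (-45, -10, -0.5); to OW-C = (-95, 120, +0.7).
Determinant of the coordinate differences = (-45)·120 − (-95)·(-10) = -6350.
∂h/∂x = [(-0.5)·120 − (+0.7)·(-10)] / -6350 = +0.008346
∂h/∂y = [(-45)·(+0.7) − (-95)·(-0.5)] / -6350 = +0.01244
Flow direction (−∇h) has components (-0.008346 E, -0.01244 N).
Azimuth = atan2(E, N) = atan2(-0.008346, -0.01244) = 213.9° ≈ 214°.

214°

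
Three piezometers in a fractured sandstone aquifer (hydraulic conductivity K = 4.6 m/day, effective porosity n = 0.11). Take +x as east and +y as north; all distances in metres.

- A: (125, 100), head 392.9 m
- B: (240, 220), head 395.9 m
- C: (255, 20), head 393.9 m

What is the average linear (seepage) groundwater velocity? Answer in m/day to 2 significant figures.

0.76 m/day

With h = a·x + b·y + c and A as origin, the differences give:
  115·a + 120·b = +3.0
  130·a + (-80)·b = +1.0
Eliminate b (×(-80) and ×120, subtract): -24800·a = -360.00 → a = ∂h/∂x = +0.01452
Back-substitute: b = ∂h/∂y = +0.01109.
|∇h| = √(0.01452² + 0.01109²) = 0.01827
Seepage velocity v = K·i/n = 4.6 × 0.01827 / 0.11 = 0.764 m/day.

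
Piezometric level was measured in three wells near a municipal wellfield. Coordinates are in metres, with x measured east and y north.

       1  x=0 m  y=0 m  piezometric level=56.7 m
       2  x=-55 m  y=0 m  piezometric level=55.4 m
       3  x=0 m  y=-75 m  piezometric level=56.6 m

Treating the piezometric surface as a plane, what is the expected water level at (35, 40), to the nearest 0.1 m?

57.6 m

∂h/∂x = (55.4 − 56.7) / (-55 − 0) = +0.02364
∂h/∂y = (56.6 − 56.7) / (-75 − 0) = +0.001333
h(35, 40) = 56.7 + (+0.02364)·(35) + (+0.001333)·(40) = 56.7 +0.827 +0.053 = 57.581 m.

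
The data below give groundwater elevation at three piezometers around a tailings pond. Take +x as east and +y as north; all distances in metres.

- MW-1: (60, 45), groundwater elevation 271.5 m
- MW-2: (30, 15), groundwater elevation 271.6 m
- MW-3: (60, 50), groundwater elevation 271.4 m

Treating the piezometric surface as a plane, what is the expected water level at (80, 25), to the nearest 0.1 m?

With h = a·x + b·y + c and MW-1 as origin, the differences give:
  (-30)·a + (-30)·b = +0.1
  0·a + 5·b = -0.1
Eliminate b (×5 and ×(-30), subtract): -150·a = -2.50 → a = ∂h/∂x = +0.01667
Back-substitute: b = ∂h/∂y = -0.02000.
h(80, 25) = 271.5 + (+0.01667)·(20) + (-0.02000)·(-20) = 271.5 +0.333 +0.400 = 272.233 m.

272.2 m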